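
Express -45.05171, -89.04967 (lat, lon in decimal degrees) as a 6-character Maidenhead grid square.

EE54lw

Add 180° to longitude and 90° to latitude: 90.9503, 44.9483.
Field: lon ⌊90.9503/20⌋ = 4 → E; lat ⌊44.9483/10⌋ = 4 → E.
Square: lon ⌊10.9503/2⌋ = 5; lat ⌊4.9483/1⌋ = 4.
Subsquare: lon ⌊0.9503/0.0833333⌋ = 11 → l; lat ⌊0.9483/0.0416667⌋ = 22 → w.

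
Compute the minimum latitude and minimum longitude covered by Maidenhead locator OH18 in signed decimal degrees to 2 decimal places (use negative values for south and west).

-12.00, 102.00

Field O=14, H=7: +14·20° lon, +7·10° lat → SW at lon 100°, lat -20°.
Square 1, 8: +1·2° lon, +8·1° lat → SW at lon 102°, lat -12°.
latitude -12.00, longitude 102.00.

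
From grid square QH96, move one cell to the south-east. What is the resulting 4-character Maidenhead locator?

RH05

Longitude square 9; +1 → 10, wraps to 0, carry into field.
Longitude field Q = 16; +1 → 17 = R.
Latitude square 6; −1 → 5.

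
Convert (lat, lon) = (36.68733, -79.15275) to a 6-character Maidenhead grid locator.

Add 180° to longitude and 90° to latitude: 100.8473, 126.6873.
Field: lon ⌊100.8473/20⌋ = 5 → F; lat ⌊126.6873/10⌋ = 12 → M.
Square: lon ⌊0.8473/2⌋ = 0; lat ⌊6.6873/1⌋ = 6.
Subsquare: lon ⌊0.8473/0.0833333⌋ = 10 → k; lat ⌊0.6873/0.0416667⌋ = 16 → q.

FM06kq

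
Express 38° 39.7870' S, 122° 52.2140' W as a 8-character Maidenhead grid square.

CF81ni50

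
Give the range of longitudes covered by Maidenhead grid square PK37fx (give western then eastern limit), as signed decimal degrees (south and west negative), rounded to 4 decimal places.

Field P=15, K=10: +15·20° lon, +10·10° lat → SW at lon 120°, lat 10°.
Square 3, 7: +3·2° lon, +7·1° lat → SW at lon 126°, lat 17°.
Subsquare f=5, x=23: +5·0.0833333° lon, +23·0.0416667° lat → SW at lon 126.417°, lat 17.9583°.
Cell spans 0.0833333° lon × 0.0416667° lat.
west 126.4167, east 126.5000.

126.4167, 126.5000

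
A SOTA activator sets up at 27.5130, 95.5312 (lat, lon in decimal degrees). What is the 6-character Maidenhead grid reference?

Add 180° to longitude and 90° to latitude: 275.5312, 117.5130.
Field: 275.5312/20 → 13 → N, 117.5130/10 → 11 → L; chars NL.
Square: 15.5312/2 → 7, 7.5130/1 → 7; chars 77.
Subsquare: 1.5312/0.0833333 → 18 → s, 0.5130/0.0416667 → 12 → m; chars sm.

NL77sm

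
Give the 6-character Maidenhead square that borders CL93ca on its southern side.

CL92cx

Latitude subsquare a = 0; −1 → -1, wraps to 23 = x, carry into square.
Latitude square 3; −1 → 2.
The longitude characters are unchanged.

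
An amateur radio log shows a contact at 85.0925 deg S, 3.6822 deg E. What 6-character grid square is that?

JA14uv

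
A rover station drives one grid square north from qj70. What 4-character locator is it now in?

QJ71

Latitude square 0; +1 → 1.
The longitude characters are unchanged.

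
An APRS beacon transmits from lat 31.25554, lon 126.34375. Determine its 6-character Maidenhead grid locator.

PM31eg

Offset from 180°W / 90°S: lon 306.3438°, lat 121.2555°.
Field: 306.3438/20 → 15 → P, 121.2555/10 → 12 → M; chars PM.
Square: 6.3438/2 → 3, 1.2555/1 → 1; chars 31.
Subsquare: 0.3438/0.0833333 → 4 → e, 0.2555/0.0416667 → 6 → g; chars eg.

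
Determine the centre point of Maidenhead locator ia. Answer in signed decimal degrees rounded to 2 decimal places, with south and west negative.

Field I=8, A=0: +8·20° lon, +0·10° lat → SW at lon -20°, lat -90°.
Cell spans 20° lon × 10° lat. Centre is SW corner plus half of each.
latitude -85.00, longitude -10.00.

-85.00, -10.00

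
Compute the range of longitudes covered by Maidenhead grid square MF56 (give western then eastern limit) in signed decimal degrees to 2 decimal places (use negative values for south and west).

70.00, 72.00

Field M=12, F=5: +12·20° lon, +5·10° lat → SW at lon 60°, lat -40°.
Square 5, 6: +5·2° lon, +6·1° lat → SW at lon 70°, lat -34°.
Cell spans 2° lon × 1° lat.
west 70.00, east 72.00.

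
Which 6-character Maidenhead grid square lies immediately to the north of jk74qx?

JK75qa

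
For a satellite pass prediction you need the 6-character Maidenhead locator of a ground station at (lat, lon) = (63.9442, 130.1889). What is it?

Offset from 180°W / 90°S: lon 310.1889°, lat 153.9442°.
Field: lon ⌊310.1889/20⌋ = 15 → P; lat ⌊153.9442/10⌋ = 15 → P.
Square: lon ⌊10.1889/2⌋ = 5; lat ⌊3.9442/1⌋ = 3.
Subsquare: lon ⌊0.1889/0.0833333⌋ = 2 → c; lat ⌊0.9442/0.0416667⌋ = 22 → w.

PP53cw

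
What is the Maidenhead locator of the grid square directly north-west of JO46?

JO37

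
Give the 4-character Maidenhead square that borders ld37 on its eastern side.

Longitude square 3; +1 → 4.
The latitude characters are unchanged.

LD47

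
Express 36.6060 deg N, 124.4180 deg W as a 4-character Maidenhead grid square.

Add 180° to longitude and 90° to latitude: 55.58, 126.61.
Field: lon ⌊55.58/20⌋ = 2 → C; lat ⌊126.61/10⌋ = 12 → M.
Square: lon ⌊15.58/2⌋ = 7; lat ⌊6.61/1⌋ = 6.

CM76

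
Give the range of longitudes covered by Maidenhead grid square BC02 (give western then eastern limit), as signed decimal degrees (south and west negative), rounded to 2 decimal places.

Field B=1, C=2: +1·20° lon, +2·10° lat → SW at lon -160°, lat -70°.
Square 0, 2: +0·2° lon, +2·1° lat → SW at lon -160°, lat -68°.
Cell spans 2° lon × 1° lat.
west -160.00, east -158.00.

-160.00, -158.00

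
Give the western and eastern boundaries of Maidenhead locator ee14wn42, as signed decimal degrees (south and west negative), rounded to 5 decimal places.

-96.13333, -96.12500

Field E=4, E=4: +4·20° lon, +4·10° lat → SW at lon -100°, lat -50°.
Square 1, 4: +1·2° lon, +4·1° lat → SW at lon -98°, lat -46°.
Subsquare w=22, n=13: +22·0.0833333° lon, +13·0.0416667° lat → SW at lon -96.1667°, lat -45.4583°.
Extended square 4, 2: +4·0.00833333° lon, +2·0.00416667° lat → SW at lon -96.1333°, lat -45.45°.
Cell spans 0.00833333° lon × 0.00416667° lat.
west -96.13333, east -96.12500.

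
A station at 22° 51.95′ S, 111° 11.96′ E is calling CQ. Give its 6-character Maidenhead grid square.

OG57od

Shift to the Maidenhead origin (180°W, 90°S): lon 291.1993, lat 67.1342.
Field: 291.1993/20 → 14 → O, 67.1342/10 → 6 → G; chars OG.
Square: 11.1993/2 → 5, 7.1342/1 → 7; chars 57.
Subsquare: 1.1993/0.0833333 → 14 → o, 0.1342/0.0416667 → 3 → d; chars od.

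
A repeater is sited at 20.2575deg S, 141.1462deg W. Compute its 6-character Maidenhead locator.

BG99kr

Offset from 180°W / 90°S: lon 38.8538°, lat 69.7425°.
Field (20°×10°, letters A–R): lon ⌊38.8538/20⌋ = 1 → B; lat ⌊69.7425/10⌋ = 6 → G.
Square (2°×1°, digits 0–9): lon ⌊18.8538/2⌋ = 9; lat ⌊9.7425/1⌋ = 9.
Subsquare (5′×2.5′, letters a–x): lon ⌊0.8538/0.0833333⌋ = 10 → k; lat ⌊0.7425/0.0416667⌋ = 17 → r.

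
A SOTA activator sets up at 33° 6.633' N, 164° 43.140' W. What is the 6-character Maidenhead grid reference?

AM73pc

Add 180° to longitude and 90° to latitude: 15.2810, 123.1106.
Field: 15.2810/20 → 0 → A, 123.1106/10 → 12 → M; chars AM.
Square: 15.2810/2 → 7, 3.1106/1 → 3; chars 73.
Subsquare: 1.2810/0.0833333 → 15 → p, 0.1106/0.0416667 → 2 → c; chars pc.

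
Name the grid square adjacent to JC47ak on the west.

Longitude subsquare a = 0; −1 → -1, wraps to 23 = x, carry into square.
Longitude square 4; −1 → 3.
The latitude characters are unchanged.

JC37xk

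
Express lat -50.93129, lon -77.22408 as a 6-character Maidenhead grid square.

FD19jb

Offset from 180°W / 90°S: lon 102.7759°, lat 39.0687°.
Field: lon ⌊102.7759/20⌋ = 5 → F; lat ⌊39.0687/10⌋ = 3 → D.
Square: lon ⌊2.7759/2⌋ = 1; lat ⌊9.0687/1⌋ = 9.
Subsquare: lon ⌊0.7759/0.0833333⌋ = 9 → j; lat ⌊0.0687/0.0416667⌋ = 1 → b.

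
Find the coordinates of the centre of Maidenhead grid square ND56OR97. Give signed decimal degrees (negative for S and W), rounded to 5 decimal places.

-53.26042, 91.24583

Field N=13, D=3: +13·20° lon, +3·10° lat → SW at lon 80°, lat -60°.
Square 5, 6: +5·2° lon, +6·1° lat → SW at lon 90°, lat -54°.
Subsquare o=14, r=17: +14·0.0833333° lon, +17·0.0416667° lat → SW at lon 91.1667°, lat -53.2917°.
Extended square 9, 7: +9·0.00833333° lon, +7·0.00416667° lat → SW at lon 91.2417°, lat -53.2625°.
Cell spans 0.00833333° lon × 0.00416667° lat. Centre is SW corner plus half of each.
latitude -53.26042, longitude 91.24583.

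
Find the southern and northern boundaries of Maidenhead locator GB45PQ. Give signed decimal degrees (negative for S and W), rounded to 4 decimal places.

-74.3333, -74.2917

Field G=6, B=1: +6·20° lon, +1·10° lat → SW at lon -60°, lat -80°.
Square 4, 5: +4·2° lon, +5·1° lat → SW at lon -52°, lat -75°.
Subsquare p=15, q=16: +15·0.0833333° lon, +16·0.0416667° lat → SW at lon -50.75°, lat -74.3333°.
Cell spans 0.0833333° lon × 0.0416667° lat.
south -74.3333, north -74.2917.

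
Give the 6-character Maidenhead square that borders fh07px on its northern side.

Latitude subsquare x = 23; +1 → 24, wraps to 0 = a, carry into square.
Latitude square 7; +1 → 8.
The longitude characters are unchanged.

FH08pa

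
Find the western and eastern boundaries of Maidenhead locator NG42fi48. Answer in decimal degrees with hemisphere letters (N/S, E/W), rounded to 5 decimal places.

88.45000° E, 88.45833° E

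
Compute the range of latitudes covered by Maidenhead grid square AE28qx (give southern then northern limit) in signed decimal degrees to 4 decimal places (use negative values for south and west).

Field A=0, E=4: +0·20° lon, +4·10° lat → SW at lon -180°, lat -50°.
Square 2, 8: +2·2° lon, +8·1° lat → SW at lon -176°, lat -42°.
Subsquare q=16, x=23: +16·0.0833333° lon, +23·0.0416667° lat → SW at lon -174.667°, lat -41.0417°.
Cell spans 0.0833333° lon × 0.0416667° lat.
south -41.0417, north -41.0000.

-41.0417, -41.0000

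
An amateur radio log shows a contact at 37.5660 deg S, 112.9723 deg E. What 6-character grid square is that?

OF62lk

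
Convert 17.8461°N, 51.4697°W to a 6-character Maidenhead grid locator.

GK47gu

Offset from 180°W / 90°S: lon 128.5303°, lat 107.8461°.
Field: lon ⌊128.5303/20⌋ = 6 → G; lat ⌊107.8461/10⌋ = 10 → K.
Square: lon ⌊8.5303/2⌋ = 4; lat ⌊7.8461/1⌋ = 7.
Subsquare: lon ⌊0.5303/0.0833333⌋ = 6 → g; lat ⌊0.8461/0.0416667⌋ = 20 → u.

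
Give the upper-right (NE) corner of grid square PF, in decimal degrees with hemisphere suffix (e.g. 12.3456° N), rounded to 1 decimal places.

Field P=15, F=5: +15·20° lon, +5·10° lat → SW at lon 120°, lat -40°.
Cell spans 20° lon × 10° lat. NE corner is SW corner plus one full cell.
latitude 30.0° S, longitude 140.0° E.

30.0° S, 140.0° E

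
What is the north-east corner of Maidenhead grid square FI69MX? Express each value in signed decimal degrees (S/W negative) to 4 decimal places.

Field F=5, I=8: +5·20° lon, +8·10° lat → SW at lon -80°, lat -10°.
Square 6, 9: +6·2° lon, +9·1° lat → SW at lon -68°, lat -1°.
Subsquare m=12, x=23: +12·0.0833333° lon, +23·0.0416667° lat → SW at lon -67°, lat -0.0416667°.
Cell spans 0.0833333° lon × 0.0416667° lat. NE corner is SW corner plus one full cell.
latitude 0.0000, longitude -66.9167.

0.0000, -66.9167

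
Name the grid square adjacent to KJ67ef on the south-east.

Longitude subsquare e = 4; +1 → 5 = f.
Latitude subsquare f = 5; −1 → 4 = e.

KJ67fe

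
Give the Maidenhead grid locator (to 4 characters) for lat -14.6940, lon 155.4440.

Add 180° to longitude and 90° to latitude: 335.44, 75.31.
Field: 335.44/20 → 16 → Q, 75.31/10 → 7 → H; chars QH.
Square: 15.44/2 → 7, 5.31/1 → 5; chars 75.

QH75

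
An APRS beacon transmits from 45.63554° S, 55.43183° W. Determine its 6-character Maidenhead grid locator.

GE24gi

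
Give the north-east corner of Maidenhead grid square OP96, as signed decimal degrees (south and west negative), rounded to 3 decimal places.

67.000, 120.000

Field O=14, P=15: +14·20° lon, +15·10° lat → SW at lon 100°, lat 60°.
Square 9, 6: +9·2° lon, +6·1° lat → SW at lon 118°, lat 66°.
Cell spans 2° lon × 1° lat. NE corner is SW corner plus one full cell.
latitude 67.000, longitude 120.000.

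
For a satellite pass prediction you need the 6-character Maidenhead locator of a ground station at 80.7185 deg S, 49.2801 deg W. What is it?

Add 180° to longitude and 90° to latitude: 130.7199, 9.2815.
Field: 130.7199/20 → 6 → G, 9.2815/10 → 0 → A; chars GA.
Square: 10.7199/2 → 5, 9.2815/1 → 9; chars 59.
Subsquare: 0.7199/0.0833333 → 8 → i, 0.2815/0.0416667 → 6 → g; chars ig.

GA59ig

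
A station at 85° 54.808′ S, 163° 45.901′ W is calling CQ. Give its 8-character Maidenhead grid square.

Offset from 180°W / 90°S: lon 16.23498°, lat 4.08653°.
Field (20°×10°, letters A–R): lon ⌊16.23498/20⌋ = 0 → A; lat ⌊4.08653/10⌋ = 0 → A.
Square (2°×1°, digits 0–9): lon ⌊16.23498/2⌋ = 8; lat ⌊4.08653/1⌋ = 4.
Subsquare (5′×2.5′, letters a–x): lon ⌊0.23498/0.0833333⌋ = 2 → c; lat ⌊0.08653/0.0416667⌋ = 2 → c.
Extended square (30″×15″, digits 0–9): lon ⌊0.06832/0.00833333⌋ = 8; lat ⌊0.00320/0.00416667⌋ = 0.

AA84cc80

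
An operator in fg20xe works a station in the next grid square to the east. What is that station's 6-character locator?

FG30ae

Longitude subsquare x = 23; +1 → 24, wraps to 0 = a, carry into square.
Longitude square 2; +1 → 3.
The latitude characters are unchanged.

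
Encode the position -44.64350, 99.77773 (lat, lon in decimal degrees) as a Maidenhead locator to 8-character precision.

Add 180° to longitude and 90° to latitude: 279.77773, 45.35650.
Field: lon ⌊279.77773/20⌋ = 13 → N; lat ⌊45.35650/10⌋ = 4 → E.
Square: lon ⌊19.77773/2⌋ = 9; lat ⌊5.35650/1⌋ = 5.
Subsquare: lon ⌊1.77773/0.0833333⌋ = 21 → v; lat ⌊0.35650/0.0416667⌋ = 8 → i.
Extended square: lon ⌊0.02773/0.00833333⌋ = 3; lat ⌊0.02317/0.00416667⌋ = 5.

NE95vi35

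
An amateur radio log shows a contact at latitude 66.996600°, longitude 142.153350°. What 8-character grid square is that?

QP16bx89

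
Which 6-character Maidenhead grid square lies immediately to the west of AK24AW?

AK14xw

Longitude subsquare a = 0; −1 → -1, wraps to 23 = x, carry into square.
Longitude square 2; −1 → 1.
The latitude characters are unchanged.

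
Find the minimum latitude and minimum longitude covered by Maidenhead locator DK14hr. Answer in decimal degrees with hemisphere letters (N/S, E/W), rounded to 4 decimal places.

14.7083° N, 117.4167° W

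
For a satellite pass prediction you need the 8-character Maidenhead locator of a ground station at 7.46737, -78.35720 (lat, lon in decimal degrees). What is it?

FJ07tl72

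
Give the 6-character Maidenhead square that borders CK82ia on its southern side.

CK81ix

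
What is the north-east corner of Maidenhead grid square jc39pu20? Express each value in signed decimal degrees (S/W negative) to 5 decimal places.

-60.16250, 7.27500

Field J=9, C=2: +9·20° lon, +2·10° lat → SW at lon 0°, lat -70°.
Square 3, 9: +3·2° lon, +9·1° lat → SW at lon 6°, lat -61°.
Subsquare p=15, u=20: +15·0.0833333° lon, +20·0.0416667° lat → SW at lon 7.25°, lat -60.1667°.
Extended square 2, 0: +2·0.00833333° lon, +0·0.00416667° lat → SW at lon 7.26667°, lat -60.1667°.
Cell spans 0.00833333° lon × 0.00416667° lat. NE corner is SW corner plus one full cell.
latitude -60.16250, longitude 7.27500.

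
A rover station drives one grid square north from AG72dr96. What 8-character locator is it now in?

AG72dr97

Latitude extended square 6; +1 → 7.
The longitude characters are unchanged.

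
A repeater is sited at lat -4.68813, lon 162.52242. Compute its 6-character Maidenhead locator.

RI15gh

Shift to the Maidenhead origin (180°W, 90°S): lon 342.5224, lat 85.3119.
Field (20°×10°, letters A–R): 342.5224/20 → 17 → R, 85.3119/10 → 8 → I; chars RI.
Square (2°×1°, digits 0–9): 2.5224/2 → 1, 5.3119/1 → 5; chars 15.
Subsquare (5′×2.5′, letters a–x): 0.5224/0.0833333 → 6 → g, 0.3119/0.0416667 → 7 → h; chars gh.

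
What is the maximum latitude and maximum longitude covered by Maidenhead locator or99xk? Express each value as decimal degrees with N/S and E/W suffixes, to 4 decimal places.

89.4583° N, 120.0000° E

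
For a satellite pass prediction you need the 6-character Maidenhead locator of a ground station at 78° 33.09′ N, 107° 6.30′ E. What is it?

Shift to the Maidenhead origin (180°W, 90°S): lon 287.1050, lat 168.5515.
Field (20°×10°, letters A–R): 287.1050/20 → 14 → O, 168.5515/10 → 16 → Q; chars OQ.
Square (2°×1°, digits 0–9): 7.1050/2 → 3, 8.5515/1 → 8; chars 38.
Subsquare (5′×2.5′, letters a–x): 1.1050/0.0833333 → 13 → n, 0.5515/0.0416667 → 13 → n; chars nn.

OQ38nn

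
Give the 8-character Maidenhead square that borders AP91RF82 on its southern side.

Latitude extended square 2; −1 → 1.
The longitude characters are unchanged.

AP91rf81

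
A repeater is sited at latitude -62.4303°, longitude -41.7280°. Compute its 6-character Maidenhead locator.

GC97dn

Add 180° to longitude and 90° to latitude: 138.2720, 27.5697.
Field: 138.2720/20 → 6 → G, 27.5697/10 → 2 → C; chars GC.
Square: 18.2720/2 → 9, 7.5697/1 → 7; chars 97.
Subsquare: 0.2720/0.0833333 → 3 → d, 0.5697/0.0416667 → 13 → n; chars dn.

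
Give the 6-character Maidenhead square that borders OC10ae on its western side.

Longitude subsquare a = 0; −1 → -1, wraps to 23 = x, carry into square.
Longitude square 1; −1 → 0.
The latitude characters are unchanged.

OC00xe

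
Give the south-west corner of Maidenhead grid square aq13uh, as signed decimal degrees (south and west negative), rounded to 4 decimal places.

73.2917, -176.3333

Field A=0, Q=16: +0·20° lon, +16·10° lat → SW at lon -180°, lat 70°.
Square 1, 3: +1·2° lon, +3·1° lat → SW at lon -178°, lat 73°.
Subsquare u=20, h=7: +20·0.0833333° lon, +7·0.0416667° lat → SW at lon -176.333°, lat 73.2917°.
latitude 73.2917, longitude -176.3333.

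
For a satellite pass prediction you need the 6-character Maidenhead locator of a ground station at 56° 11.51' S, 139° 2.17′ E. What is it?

PD93mt

Add 180° to longitude and 90° to latitude: 319.0362, 33.8082.
Field: 319.0362/20 → 15 → P, 33.8082/10 → 3 → D; chars PD.
Square: 19.0362/2 → 9, 3.8082/1 → 3; chars 93.
Subsquare: 1.0362/0.0833333 → 12 → m, 0.8082/0.0416667 → 19 → t; chars mt.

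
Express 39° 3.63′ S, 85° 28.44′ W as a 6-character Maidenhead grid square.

EF70gw

Offset from 180°W / 90°S: lon 94.5260°, lat 50.9395°.
Field: 94.5260/20 → 4 → E, 50.9395/10 → 5 → F; chars EF.
Square: 14.5260/2 → 7, 0.9395/1 → 0; chars 70.
Subsquare: 0.5260/0.0833333 → 6 → g, 0.9395/0.0416667 → 22 → w; chars gw.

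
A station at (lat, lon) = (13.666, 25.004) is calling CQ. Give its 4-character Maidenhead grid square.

KK23

Offset from 180°W / 90°S: lon 205.00°, lat 103.67°.
Field (20°×10°, letters A–R): lon ⌊205.00/20⌋ = 10 → K; lat ⌊103.67/10⌋ = 10 → K.
Square (2°×1°, digits 0–9): lon ⌊5.00/2⌋ = 2; lat ⌊3.67/1⌋ = 3.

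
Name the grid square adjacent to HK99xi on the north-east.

Longitude subsquare x = 23; +1 → 24, wraps to 0 = a, carry into square.
Longitude square 9; +1 → 10, wraps to 0, carry into field.
Longitude field H = 7; +1 → 8 = I.
Latitude subsquare i = 8; +1 → 9 = j.

IK09aj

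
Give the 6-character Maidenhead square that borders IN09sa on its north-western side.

IN09rb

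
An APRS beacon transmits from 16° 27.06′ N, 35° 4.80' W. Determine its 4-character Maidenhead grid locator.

HK26

Offset from 180°W / 90°S: lon 144.92°, lat 106.45°.
Field (20°×10°, letters A–R): 144.92/20 → 7 → H, 106.45/10 → 10 → K; chars HK.
Square (2°×1°, digits 0–9): 4.92/2 → 2, 6.45/1 → 6; chars 26.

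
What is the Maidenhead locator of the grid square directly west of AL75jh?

AL75ih

Longitude subsquare j = 9; −1 → 8 = i.
The latitude characters are unchanged.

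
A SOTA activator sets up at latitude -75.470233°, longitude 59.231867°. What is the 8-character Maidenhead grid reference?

LB94om77

Offset from 180°W / 90°S: lon 239.23187°, lat 14.52977°.
Field (20°×10°, letters A–R): lon ⌊239.23187/20⌋ = 11 → L; lat ⌊14.52977/10⌋ = 1 → B.
Square (2°×1°, digits 0–9): lon ⌊19.23187/2⌋ = 9; lat ⌊4.52977/1⌋ = 4.
Subsquare (5′×2.5′, letters a–x): lon ⌊1.23187/0.0833333⌋ = 14 → o; lat ⌊0.52977/0.0416667⌋ = 12 → m.
Extended square (30″×15″, digits 0–9): lon ⌊0.06520/0.00833333⌋ = 7; lat ⌊0.02977/0.00416667⌋ = 7.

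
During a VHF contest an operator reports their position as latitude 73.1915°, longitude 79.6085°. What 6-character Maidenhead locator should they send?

Shift to the Maidenhead origin (180°W, 90°S): lon 259.6085, lat 163.1915.
Field: 259.6085/20 → 12 → M, 163.1915/10 → 16 → Q; chars MQ.
Square: 19.6085/2 → 9, 3.1915/1 → 3; chars 93.
Subsquare: 1.6085/0.0833333 → 19 → t, 0.1915/0.0416667 → 4 → e; chars te.

MQ93te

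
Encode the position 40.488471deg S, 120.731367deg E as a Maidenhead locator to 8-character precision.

PE09im72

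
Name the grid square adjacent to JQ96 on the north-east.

KQ07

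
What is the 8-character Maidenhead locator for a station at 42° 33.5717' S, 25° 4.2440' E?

KE27mk85

Shift to the Maidenhead origin (180°W, 90°S): lon 205.07073, lat 47.44047.
Field: lon ⌊205.07073/20⌋ = 10 → K; lat ⌊47.44047/10⌋ = 4 → E.
Square: lon ⌊5.07073/2⌋ = 2; lat ⌊7.44047/1⌋ = 7.
Subsquare: lon ⌊1.07073/0.0833333⌋ = 12 → m; lat ⌊0.44047/0.0416667⌋ = 10 → k.
Extended square: lon ⌊0.07073/0.00833333⌋ = 8; lat ⌊0.02381/0.00416667⌋ = 5.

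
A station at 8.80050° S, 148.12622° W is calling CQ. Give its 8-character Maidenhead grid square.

Add 180° to longitude and 90° to latitude: 31.87378, 81.19950.
Field: 31.87378/20 → 1 → B, 81.19950/10 → 8 → I; chars BI.
Square: 11.87378/2 → 5, 1.19950/1 → 1; chars 51.
Subsquare: 1.87378/0.0833333 → 22 → w, 0.19950/0.0416667 → 4 → e; chars we.
Extended square: 0.04045/0.00833333 → 4, 0.03283/0.00416667 → 7; chars 47.

BI51we47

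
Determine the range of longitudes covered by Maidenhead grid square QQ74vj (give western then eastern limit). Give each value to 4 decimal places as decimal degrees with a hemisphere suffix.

155.7500° E, 155.8333° E

Field Q=16, Q=16: +16·20° lon, +16·10° lat → SW at lon 140°, lat 70°.
Square 7, 4: +7·2° lon, +4·1° lat → SW at lon 154°, lat 74°.
Subsquare v=21, j=9: +21·0.0833333° lon, +9·0.0416667° lat → SW at lon 155.75°, lat 74.375°.
Cell spans 0.0833333° lon × 0.0416667° lat.
west 155.7500° E, east 155.8333° E.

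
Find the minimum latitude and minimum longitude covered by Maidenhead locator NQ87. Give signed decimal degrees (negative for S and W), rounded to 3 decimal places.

77.000, 96.000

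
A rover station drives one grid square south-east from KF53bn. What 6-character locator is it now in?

KF53cm

Longitude subsquare b = 1; +1 → 2 = c.
Latitude subsquare n = 13; −1 → 12 = m.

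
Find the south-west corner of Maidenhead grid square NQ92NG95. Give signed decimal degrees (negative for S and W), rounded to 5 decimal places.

72.27083, 99.15833

Field N=13, Q=16: +13·20° lon, +16·10° lat → SW at lon 80°, lat 70°.
Square 9, 2: +9·2° lon, +2·1° lat → SW at lon 98°, lat 72°.
Subsquare n=13, g=6: +13·0.0833333° lon, +6·0.0416667° lat → SW at lon 99.0833°, lat 72.25°.
Extended square 9, 5: +9·0.00833333° lon, +5·0.00416667° lat → SW at lon 99.1583°, lat 72.2708°.
latitude 72.27083, longitude 99.15833.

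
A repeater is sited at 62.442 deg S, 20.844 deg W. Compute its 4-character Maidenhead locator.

Add 180° to longitude and 90° to latitude: 159.16, 27.56.
Field: lon ⌊159.16/20⌋ = 7 → H; lat ⌊27.56/10⌋ = 2 → C.
Square: lon ⌊19.16/2⌋ = 9; lat ⌊7.56/1⌋ = 7.

HC97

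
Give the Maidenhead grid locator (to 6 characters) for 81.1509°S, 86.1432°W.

EA68wu

Add 180° to longitude and 90° to latitude: 93.8568, 8.8491.
Field: 93.8568/20 → 4 → E, 8.8491/10 → 0 → A; chars EA.
Square: 13.8568/2 → 6, 8.8491/1 → 8; chars 68.
Subsquare: 1.8568/0.0833333 → 22 → w, 0.8491/0.0416667 → 20 → u; chars wu.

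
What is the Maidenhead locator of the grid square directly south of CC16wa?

Latitude subsquare a = 0; −1 → -1, wraps to 23 = x, carry into square.
Latitude square 6; −1 → 5.
The longitude characters are unchanged.

CC15wx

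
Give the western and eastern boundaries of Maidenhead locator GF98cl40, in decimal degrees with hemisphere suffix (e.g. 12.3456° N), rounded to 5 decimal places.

41.80000° W, 41.79167° W

Field G=6, F=5: +6·20° lon, +5·10° lat → SW at lon -60°, lat -40°.
Square 9, 8: +9·2° lon, +8·1° lat → SW at lon -42°, lat -32°.
Subsquare c=2, l=11: +2·0.0833333° lon, +11·0.0416667° lat → SW at lon -41.8333°, lat -31.5417°.
Extended square 4, 0: +4·0.00833333° lon, +0·0.00416667° lat → SW at lon -41.8°, lat -31.5417°.
Cell spans 0.00833333° lon × 0.00416667° lat.
west 41.80000° W, east 41.79167° W.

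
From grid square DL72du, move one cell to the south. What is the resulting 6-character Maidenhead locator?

DL72dt

Latitude subsquare u = 20; −1 → 19 = t.
The longitude characters are unchanged.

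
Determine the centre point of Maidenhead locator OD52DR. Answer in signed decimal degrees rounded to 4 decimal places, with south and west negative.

-57.2708, 110.2917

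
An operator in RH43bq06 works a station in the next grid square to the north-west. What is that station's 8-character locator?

Longitude extended square 0; −1 → -1, wraps to 9, carry into subsquare.
Longitude subsquare b = 1; −1 → 0 = a.
Latitude extended square 6; +1 → 7.

RH43aq97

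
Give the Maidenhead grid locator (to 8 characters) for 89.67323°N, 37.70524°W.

Shift to the Maidenhead origin (180°W, 90°S): lon 142.29476, lat 179.67323.
Field (20°×10°, letters A–R): 142.29476/20 → 7 → H, 179.67323/10 → 17 → R; chars HR.
Square (2°×1°, digits 0–9): 2.29476/2 → 1, 9.67323/1 → 9; chars 19.
Subsquare (5′×2.5′, letters a–x): 0.29476/0.0833333 → 3 → d, 0.67323/0.0416667 → 16 → q; chars dq.
Extended square (30″×15″, digits 0–9): 0.04476/0.00833333 → 5, 0.00656/0.00416667 → 1; chars 51.

HR19dq51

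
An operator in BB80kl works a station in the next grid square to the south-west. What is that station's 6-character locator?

BB80jk

Longitude subsquare k = 10; −1 → 9 = j.
Latitude subsquare l = 11; −1 → 10 = k.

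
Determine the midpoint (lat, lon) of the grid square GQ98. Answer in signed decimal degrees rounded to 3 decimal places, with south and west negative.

78.500, -41.000

Field G=6, Q=16: +6·20° lon, +16·10° lat → SW at lon -60°, lat 70°.
Square 9, 8: +9·2° lon, +8·1° lat → SW at lon -42°, lat 78°.
Cell spans 2° lon × 1° lat. Centre is SW corner plus half of each.
latitude 78.500, longitude -41.000.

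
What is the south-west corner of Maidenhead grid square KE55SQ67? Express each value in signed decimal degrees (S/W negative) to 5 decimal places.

-44.30417, 31.55000

Field K=10, E=4: +10·20° lon, +4·10° lat → SW at lon 20°, lat -50°.
Square 5, 5: +5·2° lon, +5·1° lat → SW at lon 30°, lat -45°.
Subsquare s=18, q=16: +18·0.0833333° lon, +16·0.0416667° lat → SW at lon 31.5°, lat -44.3333°.
Extended square 6, 7: +6·0.00833333° lon, +7·0.00416667° lat → SW at lon 31.55°, lat -44.3042°.
latitude -44.30417, longitude 31.55000.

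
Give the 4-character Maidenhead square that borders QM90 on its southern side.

QL99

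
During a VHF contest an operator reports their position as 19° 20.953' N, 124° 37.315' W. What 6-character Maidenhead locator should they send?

CK79qi

Offset from 180°W / 90°S: lon 55.3781°, lat 109.3492°.
Field (20°×10°, letters A–R): 55.3781/20 → 2 → C, 109.3492/10 → 10 → K; chars CK.
Square (2°×1°, digits 0–9): 15.3781/2 → 7, 9.3492/1 → 9; chars 79.
Subsquare (5′×2.5′, letters a–x): 1.3781/0.0833333 → 16 → q, 0.3492/0.0416667 → 8 → i; chars qi.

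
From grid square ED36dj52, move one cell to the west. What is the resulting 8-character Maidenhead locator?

ED36dj42

Longitude extended square 5; −1 → 4.
The latitude characters are unchanged.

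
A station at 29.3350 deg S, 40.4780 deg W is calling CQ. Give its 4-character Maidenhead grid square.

GG90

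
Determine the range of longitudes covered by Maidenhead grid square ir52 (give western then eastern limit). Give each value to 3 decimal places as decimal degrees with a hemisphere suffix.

10.000° W, 8.000° W

Field I=8, R=17: +8·20° lon, +17·10° lat → SW at lon -20°, lat 80°.
Square 5, 2: +5·2° lon, +2·1° lat → SW at lon -10°, lat 82°.
Cell spans 2° lon × 1° lat.
west 10.000° W, east 8.000° W.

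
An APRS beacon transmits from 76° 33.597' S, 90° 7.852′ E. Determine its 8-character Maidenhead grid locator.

Shift to the Maidenhead origin (180°W, 90°S): lon 270.13087, lat 13.44005.
Field: lon ⌊270.13087/20⌋ = 13 → N; lat ⌊13.44005/10⌋ = 1 → B.
Square: lon ⌊10.13087/2⌋ = 5; lat ⌊3.44005/1⌋ = 3.
Subsquare: lon ⌊0.13087/0.0833333⌋ = 1 → b; lat ⌊0.44005/0.0416667⌋ = 10 → k.
Extended square: lon ⌊0.04753/0.00833333⌋ = 5; lat ⌊0.02338/0.00416667⌋ = 5.

NB53bk55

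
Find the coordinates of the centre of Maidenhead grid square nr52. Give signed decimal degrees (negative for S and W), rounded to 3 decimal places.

82.500, 91.000

Field N=13, R=17: +13·20° lon, +17·10° lat → SW at lon 80°, lat 80°.
Square 5, 2: +5·2° lon, +2·1° lat → SW at lon 90°, lat 82°.
Cell spans 2° lon × 1° lat. Centre is SW corner plus half of each.
latitude 82.500, longitude 91.000.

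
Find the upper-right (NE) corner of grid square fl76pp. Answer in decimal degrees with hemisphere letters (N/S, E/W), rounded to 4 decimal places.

26.6667° N, 64.6667° W

Field F=5, L=11: +5·20° lon, +11·10° lat → SW at lon -80°, lat 20°.
Square 7, 6: +7·2° lon, +6·1° lat → SW at lon -66°, lat 26°.
Subsquare p=15, p=15: +15·0.0833333° lon, +15·0.0416667° lat → SW at lon -64.75°, lat 26.625°.
Cell spans 0.0833333° lon × 0.0416667° lat. NE corner is SW corner plus one full cell.
latitude 26.6667° N, longitude 64.6667° W.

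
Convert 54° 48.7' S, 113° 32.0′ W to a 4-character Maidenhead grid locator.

DD35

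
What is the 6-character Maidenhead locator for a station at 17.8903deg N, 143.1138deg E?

Offset from 180°W / 90°S: lon 323.1138°, lat 107.8903°.
Field (20°×10°, letters A–R): lon ⌊323.1138/20⌋ = 16 → Q; lat ⌊107.8903/10⌋ = 10 → K.
Square (2°×1°, digits 0–9): lon ⌊3.1138/2⌋ = 1; lat ⌊7.8903/1⌋ = 7.
Subsquare (5′×2.5′, letters a–x): lon ⌊1.1138/0.0833333⌋ = 13 → n; lat ⌊0.8903/0.0416667⌋ = 21 → v.

QK17nv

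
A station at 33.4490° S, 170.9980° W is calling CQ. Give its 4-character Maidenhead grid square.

Add 180° to longitude and 90° to latitude: 9.00, 56.55.
Field (20°×10°, letters A–R): 9.00/20 → 0 → A, 56.55/10 → 5 → F; chars AF.
Square (2°×1°, digits 0–9): 9.00/2 → 4, 6.55/1 → 6; chars 46.

AF46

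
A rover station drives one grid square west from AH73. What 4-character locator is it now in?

AH63

Longitude square 7; −1 → 6.
The latitude characters are unchanged.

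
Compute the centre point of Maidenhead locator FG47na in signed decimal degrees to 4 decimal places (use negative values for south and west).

-22.9792, -70.8750

Field F=5, G=6: +5·20° lon, +6·10° lat → SW at lon -80°, lat -30°.
Square 4, 7: +4·2° lon, +7·1° lat → SW at lon -72°, lat -23°.
Subsquare n=13, a=0: +13·0.0833333° lon, +0·0.0416667° lat → SW at lon -70.9167°, lat -23°.
Cell spans 0.0833333° lon × 0.0416667° lat. Centre is SW corner plus half of each.
latitude -22.9792, longitude -70.8750.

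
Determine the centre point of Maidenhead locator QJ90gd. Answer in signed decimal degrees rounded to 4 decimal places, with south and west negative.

Field Q=16, J=9: +16·20° lon, +9·10° lat → SW at lon 140°, lat 0°.
Square 9, 0: +9·2° lon, +0·1° lat → SW at lon 158°, lat 0°.
Subsquare g=6, d=3: +6·0.0833333° lon, +3·0.0416667° lat → SW at lon 158.5°, lat 0.125°.
Cell spans 0.0833333° lon × 0.0416667° lat. Centre is SW corner plus half of each.
latitude 0.1458, longitude 158.5417.

0.1458, 158.5417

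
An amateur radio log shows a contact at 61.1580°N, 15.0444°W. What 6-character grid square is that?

IP21ld

Offset from 180°W / 90°S: lon 164.9556°, lat 151.1580°.
Field (20°×10°, letters A–R): lon ⌊164.9556/20⌋ = 8 → I; lat ⌊151.1580/10⌋ = 15 → P.
Square (2°×1°, digits 0–9): lon ⌊4.9556/2⌋ = 2; lat ⌊1.1580/1⌋ = 1.
Subsquare (5′×2.5′, letters a–x): lon ⌊0.9556/0.0833333⌋ = 11 → l; lat ⌊0.1580/0.0416667⌋ = 3 → d.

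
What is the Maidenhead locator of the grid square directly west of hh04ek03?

HH04dk93

Longitude extended square 0; −1 → -1, wraps to 9, carry into subsquare.
Longitude subsquare e = 4; −1 → 3 = d.
The latitude characters are unchanged.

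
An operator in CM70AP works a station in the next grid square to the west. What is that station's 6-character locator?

Longitude subsquare a = 0; −1 → -1, wraps to 23 = x, carry into square.
Longitude square 7; −1 → 6.
The latitude characters are unchanged.

CM60xp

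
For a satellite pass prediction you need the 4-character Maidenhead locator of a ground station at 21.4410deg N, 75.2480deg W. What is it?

Offset from 180°W / 90°S: lon 104.75°, lat 111.44°.
Field (20°×10°, letters A–R): 104.75/20 → 5 → F, 111.44/10 → 11 → L; chars FL.
Square (2°×1°, digits 0–9): 4.75/2 → 2, 1.44/1 → 1; chars 21.

FL21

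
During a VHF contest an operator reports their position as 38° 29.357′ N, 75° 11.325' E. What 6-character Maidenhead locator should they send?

MM78ol

Offset from 180°W / 90°S: lon 255.1887°, lat 128.4893°.
Field: 255.1887/20 → 12 → M, 128.4893/10 → 12 → M; chars MM.
Square: 15.1887/2 → 7, 8.4893/1 → 8; chars 78.
Subsquare: 1.1887/0.0833333 → 14 → o, 0.4893/0.0416667 → 11 → l; chars ol.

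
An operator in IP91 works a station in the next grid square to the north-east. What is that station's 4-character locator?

JP02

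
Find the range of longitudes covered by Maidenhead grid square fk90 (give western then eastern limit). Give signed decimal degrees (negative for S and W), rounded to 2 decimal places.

-62.00, -60.00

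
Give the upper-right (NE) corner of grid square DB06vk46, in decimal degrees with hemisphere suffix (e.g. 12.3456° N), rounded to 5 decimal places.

73.55417° S, 118.20833° W

Field D=3, B=1: +3·20° lon, +1·10° lat → SW at lon -120°, lat -80°.
Square 0, 6: +0·2° lon, +6·1° lat → SW at lon -120°, lat -74°.
Subsquare v=21, k=10: +21·0.0833333° lon, +10·0.0416667° lat → SW at lon -118.25°, lat -73.5833°.
Extended square 4, 6: +4·0.00833333° lon, +6·0.00416667° lat → SW at lon -118.217°, lat -73.5583°.
Cell spans 0.00833333° lon × 0.00416667° lat. NE corner is SW corner plus one full cell.
latitude 73.55417° S, longitude 118.20833° W.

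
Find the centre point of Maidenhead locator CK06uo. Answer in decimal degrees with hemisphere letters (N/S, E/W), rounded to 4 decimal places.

Field C=2, K=10: +2·20° lon, +10·10° lat → SW at lon -140°, lat 10°.
Square 0, 6: +0·2° lon, +6·1° lat → SW at lon -140°, lat 16°.
Subsquare u=20, o=14: +20·0.0833333° lon, +14·0.0416667° lat → SW at lon -138.333°, lat 16.5833°.
Cell spans 0.0833333° lon × 0.0416667° lat. Centre is SW corner plus half of each.
latitude 16.6042° N, longitude 138.2917° W.

16.6042° N, 138.2917° W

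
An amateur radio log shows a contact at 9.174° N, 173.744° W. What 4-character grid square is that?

AJ39

Offset from 180°W / 90°S: lon 6.26°, lat 99.17°.
Field: lon ⌊6.26/20⌋ = 0 → A; lat ⌊99.17/10⌋ = 9 → J.
Square: lon ⌊6.26/2⌋ = 3; lat ⌊9.17/1⌋ = 9.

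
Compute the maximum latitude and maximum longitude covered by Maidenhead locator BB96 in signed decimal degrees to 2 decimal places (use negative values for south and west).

Field B=1, B=1: +1·20° lon, +1·10° lat → SW at lon -160°, lat -80°.
Square 9, 6: +9·2° lon, +6·1° lat → SW at lon -142°, lat -74°.
Cell spans 2° lon × 1° lat. NE corner is SW corner plus one full cell.
latitude -73.00, longitude -140.00.

-73.00, -140.00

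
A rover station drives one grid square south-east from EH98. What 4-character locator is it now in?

Longitude square 9; +1 → 10, wraps to 0, carry into field.
Longitude field E = 4; +1 → 5 = F.
Latitude square 8; −1 → 7.

FH07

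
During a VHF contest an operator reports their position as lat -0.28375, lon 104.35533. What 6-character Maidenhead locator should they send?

OI29er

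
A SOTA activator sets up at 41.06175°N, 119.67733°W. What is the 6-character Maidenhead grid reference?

DN01db

Shift to the Maidenhead origin (180°W, 90°S): lon 60.3227, lat 131.0618.
Field: 60.3227/20 → 3 → D, 131.0618/10 → 13 → N; chars DN.
Square: 0.3227/2 → 0, 1.0618/1 → 1; chars 01.
Subsquare: 0.3227/0.0833333 → 3 → d, 0.0618/0.0416667 → 1 → b; chars db.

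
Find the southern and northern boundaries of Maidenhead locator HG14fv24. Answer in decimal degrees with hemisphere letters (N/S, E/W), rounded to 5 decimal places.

Field H=7, G=6: +7·20° lon, +6·10° lat → SW at lon -40°, lat -30°.
Square 1, 4: +1·2° lon, +4·1° lat → SW at lon -38°, lat -26°.
Subsquare f=5, v=21: +5·0.0833333° lon, +21·0.0416667° lat → SW at lon -37.5833°, lat -25.125°.
Extended square 2, 4: +2·0.00833333° lon, +4·0.00416667° lat → SW at lon -37.5667°, lat -25.1083°.
Cell spans 0.00833333° lon × 0.00416667° lat.
south 25.10833° S, north 25.10417° S.

25.10833° S, 25.10417° S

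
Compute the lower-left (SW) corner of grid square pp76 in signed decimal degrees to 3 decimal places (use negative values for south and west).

66.000, 134.000

Field P=15, P=15: +15·20° lon, +15·10° lat → SW at lon 120°, lat 60°.
Square 7, 6: +7·2° lon, +6·1° lat → SW at lon 134°, lat 66°.
latitude 66.000, longitude 134.000.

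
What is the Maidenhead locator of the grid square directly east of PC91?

Longitude square 9; +1 → 10, wraps to 0, carry into field.
Longitude field P = 15; +1 → 16 = Q.
The latitude characters are unchanged.

QC01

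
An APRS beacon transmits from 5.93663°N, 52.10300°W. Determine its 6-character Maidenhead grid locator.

GJ35ww

Add 180° to longitude and 90° to latitude: 127.8970, 95.9366.
Field: 127.8970/20 → 6 → G, 95.9366/10 → 9 → J; chars GJ.
Square: 7.8970/2 → 3, 5.9366/1 → 5; chars 35.
Subsquare: 1.8970/0.0833333 → 22 → w, 0.9366/0.0416667 → 22 → w; chars ww.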